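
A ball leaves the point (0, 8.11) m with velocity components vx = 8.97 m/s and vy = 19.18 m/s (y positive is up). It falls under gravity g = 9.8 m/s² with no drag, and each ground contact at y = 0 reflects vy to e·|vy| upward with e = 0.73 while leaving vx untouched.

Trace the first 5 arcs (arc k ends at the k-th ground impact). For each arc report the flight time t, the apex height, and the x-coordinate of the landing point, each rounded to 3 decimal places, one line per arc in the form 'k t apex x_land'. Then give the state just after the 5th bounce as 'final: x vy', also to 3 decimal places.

Arc 1: start y=8.110, vy=19.180 → t=4.299, apex=26.879, x_land=38.564, impact vy=-22.953
  bounce: vy ← 0.73·22.953 = 16.756
Arc 2: start y=0.000, vy=16.756 → t=3.419, apex=14.324, x_land=69.237, impact vy=-16.756
  bounce: vy ← 0.73·16.756 = 12.232
Arc 3: start y=0.000, vy=12.232 → t=2.496, apex=7.633, x_land=91.628, impact vy=-12.232
  bounce: vy ← 0.73·12.232 = 8.929
Arc 4: start y=0.000, vy=8.929 → t=1.822, apex=4.068, x_land=107.974, impact vy=-8.929
  bounce: vy ← 0.73·8.929 = 6.518
Arc 5: start y=0.000, vy=6.518 → t=1.330, apex=2.168, x_land=119.906, impact vy=-6.518
  bounce: vy ← 0.73·6.518 = 4.758

1 4.299 26.879 38.564
2 3.419 14.324 69.237
3 2.496 7.633 91.628
4 1.822 4.068 107.974
5 1.330 2.168 119.906
final: 119.906 4.758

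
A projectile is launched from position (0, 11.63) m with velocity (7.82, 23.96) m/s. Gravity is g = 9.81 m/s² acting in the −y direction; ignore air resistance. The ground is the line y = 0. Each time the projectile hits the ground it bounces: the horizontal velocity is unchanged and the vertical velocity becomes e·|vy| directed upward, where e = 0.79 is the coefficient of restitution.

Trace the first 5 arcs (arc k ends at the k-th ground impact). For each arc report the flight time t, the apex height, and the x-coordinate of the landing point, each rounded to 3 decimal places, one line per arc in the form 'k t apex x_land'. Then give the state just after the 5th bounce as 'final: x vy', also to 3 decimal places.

Arc 1: start y=11.630, vy=23.960 → t=5.330, apex=40.890, x_land=41.678, impact vy=-28.324
  bounce: vy ← 0.79·28.324 = 22.376
Arc 2: start y=0.000, vy=22.376 → t=4.562, apex=25.519, x_land=77.352, impact vy=-22.376
  bounce: vy ← 0.79·22.376 = 17.677
Arc 3: start y=0.000, vy=17.677 → t=3.604, apex=15.927, x_land=105.535, impact vy=-17.677
  bounce: vy ← 0.79·17.677 = 13.965
Arc 4: start y=0.000, vy=13.965 → t=2.847, apex=9.940, x_land=127.799, impact vy=-13.965
  bounce: vy ← 0.79·13.965 = 11.032
Arc 5: start y=0.000, vy=11.032 → t=2.249, apex=6.203, x_land=145.388, impact vy=-11.032
  bounce: vy ← 0.79·11.032 = 8.716

1 5.330 40.890 41.678
2 4.562 25.519 77.352
3 3.604 15.927 105.535
4 2.847 9.940 127.799
5 2.249 6.203 145.388
final: 145.388 8.716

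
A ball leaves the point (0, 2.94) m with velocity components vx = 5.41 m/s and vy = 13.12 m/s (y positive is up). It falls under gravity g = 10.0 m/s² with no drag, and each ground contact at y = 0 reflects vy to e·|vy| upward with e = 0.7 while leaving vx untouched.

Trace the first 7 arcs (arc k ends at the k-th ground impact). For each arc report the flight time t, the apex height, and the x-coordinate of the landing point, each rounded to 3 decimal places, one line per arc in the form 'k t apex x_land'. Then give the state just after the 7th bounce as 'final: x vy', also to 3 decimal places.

1 2.832 11.547 15.319
2 2.128 5.658 26.829
3 1.489 2.772 34.886
4 1.042 1.358 40.526
5 0.730 0.666 44.474
6 0.511 0.326 47.237
7 0.358 0.160 49.172
final: 49.172 1.251

Arc 1: start y=2.940, vy=13.120 → t=2.832, apex=11.547, x_land=15.319, impact vy=-15.197
  bounce: vy ← 0.7·15.197 = 10.638
Arc 2: start y=0.000, vy=10.638 → t=2.128, apex=5.658, x_land=26.829, impact vy=-10.638
  bounce: vy ← 0.7·10.638 = 7.446
Arc 3: start y=0.000, vy=7.446 → t=1.489, apex=2.772, x_land=34.886, impact vy=-7.446
  bounce: vy ← 0.7·7.446 = 5.212
Arc 4: start y=0.000, vy=5.212 → t=1.042, apex=1.358, x_land=40.526, impact vy=-5.212
  bounce: vy ← 0.7·5.212 = 3.649
Arc 5: start y=0.000, vy=3.649 → t=0.730, apex=0.666, x_land=44.474, impact vy=-3.649
  bounce: vy ← 0.7·3.649 = 2.554
Arc 6: start y=0.000, vy=2.554 → t=0.511, apex=0.326, x_land=47.237, impact vy=-2.554
  bounce: vy ← 0.7·2.554 = 1.788
Arc 7: start y=0.000, vy=1.788 → t=0.358, apex=0.160, x_land=49.172, impact vy=-1.788
  bounce: vy ← 0.7·1.788 = 1.251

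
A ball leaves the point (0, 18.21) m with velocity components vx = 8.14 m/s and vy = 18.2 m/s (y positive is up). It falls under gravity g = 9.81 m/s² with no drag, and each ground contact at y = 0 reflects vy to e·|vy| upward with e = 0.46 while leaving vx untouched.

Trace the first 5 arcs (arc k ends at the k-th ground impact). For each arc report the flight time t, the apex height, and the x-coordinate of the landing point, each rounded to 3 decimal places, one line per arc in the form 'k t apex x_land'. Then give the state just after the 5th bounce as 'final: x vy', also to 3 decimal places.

1 4.530 35.093 36.875
2 2.461 7.426 56.905
3 1.132 1.571 66.120
4 0.521 0.332 70.358
5 0.240 0.070 72.308
final: 72.308 0.540

Arc 1: start y=18.210, vy=18.200 → t=4.530, apex=35.093, x_land=36.875, impact vy=-26.240
  bounce: vy ← 0.46·26.240 = 12.070
Arc 2: start y=0.000, vy=12.070 → t=2.461, apex=7.426, x_land=56.905, impact vy=-12.070
  bounce: vy ← 0.46·12.070 = 5.552
Arc 3: start y=0.000, vy=5.552 → t=1.132, apex=1.571, x_land=66.120, impact vy=-5.552
  bounce: vy ← 0.46·5.552 = 2.554
Arc 4: start y=0.000, vy=2.554 → t=0.521, apex=0.332, x_land=70.358, impact vy=-2.554
  bounce: vy ← 0.46·2.554 = 1.175
Arc 5: start y=0.000, vy=1.175 → t=0.240, apex=0.070, x_land=72.308, impact vy=-1.175
  bounce: vy ← 0.46·1.175 = 0.540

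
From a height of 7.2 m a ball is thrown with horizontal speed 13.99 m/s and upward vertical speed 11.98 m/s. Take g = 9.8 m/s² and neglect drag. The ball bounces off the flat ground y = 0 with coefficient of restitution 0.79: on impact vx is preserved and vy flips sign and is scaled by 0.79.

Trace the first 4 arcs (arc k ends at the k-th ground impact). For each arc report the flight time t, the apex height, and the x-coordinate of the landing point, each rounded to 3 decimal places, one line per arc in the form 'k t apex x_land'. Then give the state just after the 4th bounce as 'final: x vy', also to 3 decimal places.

Arc 1: start y=7.200, vy=11.980 → t=2.944, apex=14.522, x_land=41.187, impact vy=-16.871
  bounce: vy ← 0.79·16.871 = 13.328
Arc 2: start y=0.000, vy=13.328 → t=2.720, apex=9.063, x_land=79.240, impact vy=-13.328
  bounce: vy ← 0.79·13.328 = 10.529
Arc 3: start y=0.000, vy=10.529 → t=2.149, apex=5.657, x_land=109.303, impact vy=-10.529
  bounce: vy ← 0.79·10.529 = 8.318
Arc 4: start y=0.000, vy=8.318 → t=1.698, apex=3.530, x_land=133.052, impact vy=-8.318
  bounce: vy ← 0.79·8.318 = 6.571

1 2.944 14.522 41.187
2 2.720 9.063 79.240
3 2.149 5.657 109.303
4 1.698 3.530 133.052
final: 133.052 6.571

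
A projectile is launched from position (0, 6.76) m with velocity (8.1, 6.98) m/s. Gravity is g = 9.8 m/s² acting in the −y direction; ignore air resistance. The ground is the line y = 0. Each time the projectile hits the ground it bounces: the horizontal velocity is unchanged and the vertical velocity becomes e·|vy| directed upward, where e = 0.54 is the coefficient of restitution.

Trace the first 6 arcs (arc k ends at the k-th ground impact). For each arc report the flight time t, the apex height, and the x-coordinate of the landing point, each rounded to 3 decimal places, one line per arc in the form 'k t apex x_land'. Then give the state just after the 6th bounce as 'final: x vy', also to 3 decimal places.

Arc 1: start y=6.760, vy=6.980 → t=2.086, apex=9.246, x_land=16.896, impact vy=-13.462
  bounce: vy ← 0.54·13.462 = 7.269
Arc 2: start y=0.000, vy=7.269 → t=1.484, apex=2.696, x_land=28.912, impact vy=-7.269
  bounce: vy ← 0.54·7.269 = 3.925
Arc 3: start y=0.000, vy=3.925 → t=0.801, apex=0.786, x_land=35.401, impact vy=-3.925
  bounce: vy ← 0.54·3.925 = 2.120
Arc 4: start y=0.000, vy=2.120 → t=0.433, apex=0.229, x_land=38.905, impact vy=-2.120
  bounce: vy ← 0.54·2.120 = 1.145
Arc 5: start y=0.000, vy=1.145 → t=0.234, apex=0.067, x_land=40.797, impact vy=-1.145
  bounce: vy ← 0.54·1.145 = 0.618
Arc 6: start y=0.000, vy=0.618 → t=0.126, apex=0.019, x_land=41.819, impact vy=-0.618
  bounce: vy ← 0.54·0.618 = 0.334

1 2.086 9.246 16.896
2 1.484 2.696 28.912
3 0.801 0.786 35.401
4 0.433 0.229 38.905
5 0.234 0.067 40.797
6 0.126 0.019 41.819
final: 41.819 0.334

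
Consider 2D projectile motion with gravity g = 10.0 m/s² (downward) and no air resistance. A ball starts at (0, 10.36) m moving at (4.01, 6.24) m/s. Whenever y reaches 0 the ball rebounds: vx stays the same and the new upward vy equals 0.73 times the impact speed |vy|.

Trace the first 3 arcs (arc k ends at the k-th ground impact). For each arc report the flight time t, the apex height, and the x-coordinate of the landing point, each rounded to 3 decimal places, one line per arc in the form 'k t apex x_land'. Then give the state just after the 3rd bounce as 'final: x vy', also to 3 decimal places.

Arc 1: start y=10.360, vy=6.240 → t=2.193, apex=12.307, x_land=8.793, impact vy=-15.689
  bounce: vy ← 0.73·15.689 = 11.453
Arc 2: start y=0.000, vy=11.453 → t=2.291, apex=6.558, x_land=17.979, impact vy=-11.453
  bounce: vy ← 0.73·11.453 = 8.361
Arc 3: start y=0.000, vy=8.361 → t=1.672, apex=3.495, x_land=24.684, impact vy=-8.361
  bounce: vy ← 0.73·8.361 = 6.103

1 2.193 12.307 8.793
2 2.291 6.558 17.979
3 1.672 3.495 24.684
final: 24.684 6.103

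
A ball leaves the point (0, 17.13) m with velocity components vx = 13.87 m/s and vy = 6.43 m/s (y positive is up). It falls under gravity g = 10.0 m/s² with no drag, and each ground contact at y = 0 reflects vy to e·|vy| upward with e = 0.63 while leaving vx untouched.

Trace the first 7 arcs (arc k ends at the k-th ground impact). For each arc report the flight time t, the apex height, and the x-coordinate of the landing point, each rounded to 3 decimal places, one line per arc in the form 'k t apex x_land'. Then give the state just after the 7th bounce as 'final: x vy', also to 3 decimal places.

Arc 1: start y=17.130, vy=6.430 → t=2.602, apex=19.197, x_land=36.096, impact vy=-19.595
  bounce: vy ← 0.63·19.595 = 12.345
Arc 2: start y=0.000, vy=12.345 → t=2.469, apex=7.619, x_land=70.340, impact vy=-12.345
  bounce: vy ← 0.63·12.345 = 7.777
Arc 3: start y=0.000, vy=7.777 → t=1.555, apex=3.024, x_land=91.913, impact vy=-7.777
  bounce: vy ← 0.63·7.777 = 4.900
Arc 4: start y=0.000, vy=4.900 → t=0.980, apex=1.200, x_land=105.505, impact vy=-4.900
  bounce: vy ← 0.63·4.900 = 3.087
Arc 5: start y=0.000, vy=3.087 → t=0.617, apex=0.476, x_land=114.067, impact vy=-3.087
  bounce: vy ← 0.63·3.087 = 1.945
Arc 6: start y=0.000, vy=1.945 → t=0.389, apex=0.189, x_land=119.462, impact vy=-1.945
  bounce: vy ← 0.63·1.945 = 1.225
Arc 7: start y=0.000, vy=1.225 → t=0.245, apex=0.075, x_land=122.860, impact vy=-1.225
  bounce: vy ← 0.63·1.225 = 0.772

1 2.602 19.197 36.096
2 2.469 7.619 70.340
3 1.555 3.024 91.913
4 0.980 1.200 105.505
5 0.617 0.476 114.067
6 0.389 0.189 119.462
7 0.245 0.075 122.860
final: 122.860 0.772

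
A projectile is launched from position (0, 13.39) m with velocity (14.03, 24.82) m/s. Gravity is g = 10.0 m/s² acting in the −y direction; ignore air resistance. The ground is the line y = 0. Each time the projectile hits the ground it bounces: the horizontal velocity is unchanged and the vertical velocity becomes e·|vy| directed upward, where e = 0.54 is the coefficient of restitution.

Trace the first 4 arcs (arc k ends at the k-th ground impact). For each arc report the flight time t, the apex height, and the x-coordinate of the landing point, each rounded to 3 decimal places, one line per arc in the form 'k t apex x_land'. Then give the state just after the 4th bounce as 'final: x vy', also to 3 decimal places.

1 5.455 44.192 76.533
2 3.211 12.886 121.580
3 1.734 3.758 145.905
4 0.936 1.096 159.041
final: 159.041 2.528

Arc 1: start y=13.390, vy=24.820 → t=5.455, apex=44.192, x_land=76.533, impact vy=-29.729
  bounce: vy ← 0.54·29.729 = 16.054
Arc 2: start y=0.000, vy=16.054 → t=3.211, apex=12.886, x_land=121.580, impact vy=-16.054
  bounce: vy ← 0.54·16.054 = 8.669
Arc 3: start y=0.000, vy=8.669 → t=1.734, apex=3.758, x_land=145.905, impact vy=-8.669
  bounce: vy ← 0.54·8.669 = 4.681
Arc 4: start y=0.000, vy=4.681 → t=0.936, apex=1.096, x_land=159.041, impact vy=-4.681
  bounce: vy ← 0.54·4.681 = 2.528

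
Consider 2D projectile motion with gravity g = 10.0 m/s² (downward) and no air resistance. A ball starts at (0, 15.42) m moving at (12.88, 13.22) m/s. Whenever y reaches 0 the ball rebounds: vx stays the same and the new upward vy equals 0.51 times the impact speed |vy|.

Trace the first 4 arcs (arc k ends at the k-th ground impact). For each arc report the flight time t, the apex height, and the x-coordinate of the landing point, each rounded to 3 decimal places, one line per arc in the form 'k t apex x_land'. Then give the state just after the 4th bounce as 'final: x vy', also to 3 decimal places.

Arc 1: start y=15.420, vy=13.220 → t=3.520, apex=24.158, x_land=45.339, impact vy=-21.981
  bounce: vy ← 0.51·21.981 = 11.210
Arc 2: start y=0.000, vy=11.210 → t=2.242, apex=6.284, x_land=74.217, impact vy=-11.210
  bounce: vy ← 0.51·11.210 = 5.717
Arc 3: start y=0.000, vy=5.717 → t=1.143, apex=1.634, x_land=88.945, impact vy=-5.717
  bounce: vy ← 0.51·5.717 = 2.916
Arc 4: start y=0.000, vy=2.916 → t=0.583, apex=0.425, x_land=96.456, impact vy=-2.916
  bounce: vy ← 0.51·2.916 = 1.487

1 3.520 24.158 45.339
2 2.242 6.284 74.217
3 1.143 1.634 88.945
4 0.583 0.425 96.456
final: 96.456 1.487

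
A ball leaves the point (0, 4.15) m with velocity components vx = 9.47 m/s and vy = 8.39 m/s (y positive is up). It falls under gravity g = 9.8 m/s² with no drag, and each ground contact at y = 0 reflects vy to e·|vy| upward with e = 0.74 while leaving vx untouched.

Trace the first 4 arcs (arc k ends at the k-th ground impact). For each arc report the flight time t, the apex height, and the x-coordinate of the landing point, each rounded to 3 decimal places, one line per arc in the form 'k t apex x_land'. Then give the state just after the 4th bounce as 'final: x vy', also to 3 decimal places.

1 2.113 7.741 20.011
2 1.860 4.239 37.627
3 1.377 2.321 50.664
4 1.019 1.271 60.311
final: 60.311 3.694

Arc 1: start y=4.150, vy=8.390 → t=2.113, apex=7.741, x_land=20.011, impact vy=-12.318
  bounce: vy ← 0.74·12.318 = 9.115
Arc 2: start y=0.000, vy=9.115 → t=1.860, apex=4.239, x_land=37.627, impact vy=-9.115
  bounce: vy ← 0.74·9.115 = 6.745
Arc 3: start y=0.000, vy=6.745 → t=1.377, apex=2.321, x_land=50.664, impact vy=-6.745
  bounce: vy ← 0.74·6.745 = 4.992
Arc 4: start y=0.000, vy=4.992 → t=1.019, apex=1.271, x_land=60.311, impact vy=-4.992
  bounce: vy ← 0.74·4.992 = 3.694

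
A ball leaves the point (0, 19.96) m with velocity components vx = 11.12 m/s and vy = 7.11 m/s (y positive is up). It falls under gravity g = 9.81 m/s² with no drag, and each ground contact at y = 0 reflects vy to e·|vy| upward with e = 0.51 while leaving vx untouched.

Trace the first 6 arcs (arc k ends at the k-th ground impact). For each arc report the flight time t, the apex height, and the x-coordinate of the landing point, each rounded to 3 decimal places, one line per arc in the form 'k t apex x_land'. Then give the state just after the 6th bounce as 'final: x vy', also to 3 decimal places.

Arc 1: start y=19.960, vy=7.110 → t=2.868, apex=22.537, x_land=31.895, impact vy=-21.028
  bounce: vy ← 0.51·21.028 = 10.724
Arc 2: start y=0.000, vy=10.724 → t=2.186, apex=5.862, x_land=56.208, impact vy=-10.724
  bounce: vy ← 0.51·10.724 = 5.469
Arc 3: start y=0.000, vy=5.469 → t=1.115, apex=1.525, x_land=68.607, impact vy=-5.469
  bounce: vy ← 0.51·5.469 = 2.789
Arc 4: start y=0.000, vy=2.789 → t=0.569, apex=0.397, x_land=74.931, impact vy=-2.789
  bounce: vy ← 0.51·2.789 = 1.423
Arc 5: start y=0.000, vy=1.423 → t=0.290, apex=0.103, x_land=78.156, impact vy=-1.423
  bounce: vy ← 0.51·1.423 = 0.726
Arc 6: start y=0.000, vy=0.726 → t=0.148, apex=0.027, x_land=79.801, impact vy=-0.726
  bounce: vy ← 0.51·0.726 = 0.370

1 2.868 22.537 31.895
2 2.186 5.862 56.208
3 1.115 1.525 68.607
4 0.569 0.397 74.931
5 0.290 0.103 78.156
6 0.148 0.027 79.801
final: 79.801 0.370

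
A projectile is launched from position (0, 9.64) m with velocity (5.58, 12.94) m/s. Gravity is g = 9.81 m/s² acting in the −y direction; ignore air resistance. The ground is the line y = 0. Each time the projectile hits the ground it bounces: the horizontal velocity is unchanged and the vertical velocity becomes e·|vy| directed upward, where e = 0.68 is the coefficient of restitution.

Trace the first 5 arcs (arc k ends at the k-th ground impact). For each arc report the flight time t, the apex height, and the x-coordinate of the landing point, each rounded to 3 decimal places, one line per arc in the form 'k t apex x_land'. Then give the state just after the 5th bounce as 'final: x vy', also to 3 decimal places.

Arc 1: start y=9.640, vy=12.940 → t=3.244, apex=18.174, x_land=18.101, impact vy=-18.883
  bounce: vy ← 0.68·18.883 = 12.841
Arc 2: start y=0.000, vy=12.841 → t=2.618, apex=8.404, x_land=32.709, impact vy=-12.841
  bounce: vy ← 0.68·12.841 = 8.732
Arc 3: start y=0.000, vy=8.732 → t=1.780, apex=3.886, x_land=42.642, impact vy=-8.732
  bounce: vy ← 0.68·8.732 = 5.938
Arc 4: start y=0.000, vy=5.938 → t=1.211, apex=1.797, x_land=49.397, impact vy=-5.938
  bounce: vy ← 0.68·5.938 = 4.038
Arc 5: start y=0.000, vy=4.038 → t=0.823, apex=0.831, x_land=53.990, impact vy=-4.038
  bounce: vy ← 0.68·4.038 = 2.746

1 3.244 18.174 18.101
2 2.618 8.404 32.709
3 1.780 3.886 42.642
4 1.211 1.797 49.397
5 0.823 0.831 53.990
final: 53.990 2.746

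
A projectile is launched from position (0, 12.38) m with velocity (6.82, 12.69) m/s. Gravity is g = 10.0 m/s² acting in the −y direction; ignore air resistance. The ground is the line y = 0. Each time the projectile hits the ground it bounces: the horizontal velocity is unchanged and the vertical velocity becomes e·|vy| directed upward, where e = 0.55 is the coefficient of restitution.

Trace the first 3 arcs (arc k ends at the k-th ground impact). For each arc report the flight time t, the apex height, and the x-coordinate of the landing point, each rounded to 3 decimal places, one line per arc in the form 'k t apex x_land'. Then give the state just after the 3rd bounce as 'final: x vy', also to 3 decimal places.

1 3.290 20.432 22.441
2 2.224 6.181 37.606
3 1.223 1.870 45.947
final: 45.947 3.363

Arc 1: start y=12.380, vy=12.690 → t=3.290, apex=20.432, x_land=22.441, impact vy=-20.215
  bounce: vy ← 0.55·20.215 = 11.118
Arc 2: start y=0.000, vy=11.118 → t=2.224, apex=6.181, x_land=37.606, impact vy=-11.118
  bounce: vy ← 0.55·11.118 = 6.115
Arc 3: start y=0.000, vy=6.115 → t=1.223, apex=1.870, x_land=45.947, impact vy=-6.115
  bounce: vy ← 0.55·6.115 = 3.363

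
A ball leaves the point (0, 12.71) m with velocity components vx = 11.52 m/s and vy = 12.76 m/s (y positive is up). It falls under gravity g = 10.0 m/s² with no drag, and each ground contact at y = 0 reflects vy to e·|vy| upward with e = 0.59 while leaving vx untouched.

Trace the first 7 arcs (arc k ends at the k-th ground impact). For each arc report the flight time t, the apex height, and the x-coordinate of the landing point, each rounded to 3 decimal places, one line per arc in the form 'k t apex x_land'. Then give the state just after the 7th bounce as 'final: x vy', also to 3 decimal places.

Arc 1: start y=12.710, vy=12.760 → t=3.318, apex=20.851, x_land=38.225, impact vy=-20.421
  bounce: vy ← 0.59·20.421 = 12.048
Arc 2: start y=0.000, vy=12.048 → t=2.410, apex=7.258, x_land=65.984, impact vy=-12.048
  bounce: vy ← 0.59·12.048 = 7.109
Arc 3: start y=0.000, vy=7.109 → t=1.422, apex=2.527, x_land=82.362, impact vy=-7.109
  bounce: vy ← 0.59·7.109 = 4.194
Arc 4: start y=0.000, vy=4.194 → t=0.839, apex=0.880, x_land=92.025, impact vy=-4.194
  bounce: vy ← 0.59·4.194 = 2.474
Arc 5: start y=0.000, vy=2.474 → t=0.495, apex=0.306, x_land=97.726, impact vy=-2.474
  bounce: vy ← 0.59·2.474 = 1.460
Arc 6: start y=0.000, vy=1.460 → t=0.292, apex=0.107, x_land=101.090, impact vy=-1.460
  bounce: vy ← 0.59·1.460 = 0.861
Arc 7: start y=0.000, vy=0.861 → t=0.172, apex=0.037, x_land=103.075, impact vy=-0.861
  bounce: vy ← 0.59·0.861 = 0.508

1 3.318 20.851 38.225
2 2.410 7.258 65.984
3 1.422 2.527 82.362
4 0.839 0.880 92.025
5 0.495 0.306 97.726
6 0.292 0.107 101.090
7 0.172 0.037 103.075
final: 103.075 0.508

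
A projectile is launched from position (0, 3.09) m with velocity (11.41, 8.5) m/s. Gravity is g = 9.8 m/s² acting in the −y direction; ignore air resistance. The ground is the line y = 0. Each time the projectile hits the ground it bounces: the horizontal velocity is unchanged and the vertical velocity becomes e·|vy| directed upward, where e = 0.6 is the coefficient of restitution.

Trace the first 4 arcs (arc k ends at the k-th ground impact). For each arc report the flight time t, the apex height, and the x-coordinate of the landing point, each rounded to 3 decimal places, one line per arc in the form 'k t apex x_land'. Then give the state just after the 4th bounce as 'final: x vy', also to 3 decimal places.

1 2.043 6.776 23.314
2 1.411 2.439 39.416
3 0.847 0.878 49.076
4 0.508 0.316 54.873
final: 54.873 1.494

Arc 1: start y=3.090, vy=8.500 → t=2.043, apex=6.776, x_land=23.314, impact vy=-11.524
  bounce: vy ← 0.6·11.524 = 6.915
Arc 2: start y=0.000, vy=6.915 → t=1.411, apex=2.439, x_land=39.416, impact vy=-6.915
  bounce: vy ← 0.6·6.915 = 4.149
Arc 3: start y=0.000, vy=4.149 → t=0.847, apex=0.878, x_land=49.076, impact vy=-4.149
  bounce: vy ← 0.6·4.149 = 2.489
Arc 4: start y=0.000, vy=2.489 → t=0.508, apex=0.316, x_land=54.873, impact vy=-2.489
  bounce: vy ← 0.6·2.489 = 1.494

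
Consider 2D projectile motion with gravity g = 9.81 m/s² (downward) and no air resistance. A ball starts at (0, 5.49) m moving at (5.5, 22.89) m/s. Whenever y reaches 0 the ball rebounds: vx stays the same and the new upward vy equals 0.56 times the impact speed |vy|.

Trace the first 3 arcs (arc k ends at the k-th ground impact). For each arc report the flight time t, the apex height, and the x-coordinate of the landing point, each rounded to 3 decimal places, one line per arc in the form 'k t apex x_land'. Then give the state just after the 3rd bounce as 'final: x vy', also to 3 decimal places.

1 4.895 32.195 26.924
2 2.869 10.096 42.706
3 1.607 3.166 51.544
final: 51.544 4.414

Arc 1: start y=5.490, vy=22.890 → t=4.895, apex=32.195, x_land=26.924, impact vy=-25.133
  bounce: vy ← 0.56·25.133 = 14.074
Arc 2: start y=0.000, vy=14.074 → t=2.869, apex=10.096, x_land=42.706, impact vy=-14.074
  bounce: vy ← 0.56·14.074 = 7.882
Arc 3: start y=0.000, vy=7.882 → t=1.607, apex=3.166, x_land=51.544, impact vy=-7.882
  bounce: vy ← 0.56·7.882 = 4.414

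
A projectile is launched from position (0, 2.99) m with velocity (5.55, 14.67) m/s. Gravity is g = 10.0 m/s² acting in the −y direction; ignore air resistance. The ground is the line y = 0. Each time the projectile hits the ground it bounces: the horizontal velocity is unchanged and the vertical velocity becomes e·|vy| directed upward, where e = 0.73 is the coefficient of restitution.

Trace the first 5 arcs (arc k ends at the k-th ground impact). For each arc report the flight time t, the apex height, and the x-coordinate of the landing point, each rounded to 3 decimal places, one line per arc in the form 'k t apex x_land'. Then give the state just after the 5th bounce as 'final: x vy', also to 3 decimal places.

1 3.125 13.750 17.346
2 2.421 7.328 30.783
3 1.767 3.905 40.593
4 1.290 2.081 47.753
5 0.942 1.109 52.981
final: 52.981 3.438

Arc 1: start y=2.990, vy=14.670 → t=3.125, apex=13.750, x_land=17.346, impact vy=-16.583
  bounce: vy ← 0.73·16.583 = 12.106
Arc 2: start y=0.000, vy=12.106 → t=2.421, apex=7.328, x_land=30.783, impact vy=-12.106
  bounce: vy ← 0.73·12.106 = 8.837
Arc 3: start y=0.000, vy=8.837 → t=1.767, apex=3.905, x_land=40.593, impact vy=-8.837
  bounce: vy ← 0.73·8.837 = 6.451
Arc 4: start y=0.000, vy=6.451 → t=1.290, apex=2.081, x_land=47.753, impact vy=-6.451
  bounce: vy ← 0.73·6.451 = 4.709
Arc 5: start y=0.000, vy=4.709 → t=0.942, apex=1.109, x_land=52.981, impact vy=-4.709
  bounce: vy ← 0.73·4.709 = 3.438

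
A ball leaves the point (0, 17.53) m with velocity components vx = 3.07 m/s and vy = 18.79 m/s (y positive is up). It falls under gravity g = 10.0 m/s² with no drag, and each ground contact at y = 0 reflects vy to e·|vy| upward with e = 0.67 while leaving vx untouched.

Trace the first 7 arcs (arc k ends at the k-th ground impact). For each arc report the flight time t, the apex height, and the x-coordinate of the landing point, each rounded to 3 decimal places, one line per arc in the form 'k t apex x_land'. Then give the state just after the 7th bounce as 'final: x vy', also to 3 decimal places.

Arc 1: start y=17.530, vy=18.790 → t=4.532, apex=35.183, x_land=13.912, impact vy=-26.527
  bounce: vy ← 0.67·26.527 = 17.773
Arc 2: start y=0.000, vy=17.773 → t=3.555, apex=15.794, x_land=24.825, impact vy=-17.773
  bounce: vy ← 0.67·17.773 = 11.908
Arc 3: start y=0.000, vy=11.908 → t=2.382, apex=7.090, x_land=32.136, impact vy=-11.908
  bounce: vy ← 0.67·11.908 = 7.978
Arc 4: start y=0.000, vy=7.978 → t=1.596, apex=3.183, x_land=37.035, impact vy=-7.978
  bounce: vy ← 0.67·7.978 = 5.345
Arc 5: start y=0.000, vy=5.345 → t=1.069, apex=1.429, x_land=40.317, impact vy=-5.345
  bounce: vy ← 0.67·5.345 = 3.581
Arc 6: start y=0.000, vy=3.581 → t=0.716, apex=0.641, x_land=42.516, impact vy=-3.581
  bounce: vy ← 0.67·3.581 = 2.400
Arc 7: start y=0.000, vy=2.400 → t=0.480, apex=0.288, x_land=43.989, impact vy=-2.400
  bounce: vy ← 0.67·2.400 = 1.608

1 4.532 35.183 13.912
2 3.555 15.794 24.825
3 2.382 7.090 32.136
4 1.596 3.183 37.035
5 1.069 1.429 40.317
6 0.716 0.641 42.516
7 0.480 0.288 43.989
final: 43.989 1.608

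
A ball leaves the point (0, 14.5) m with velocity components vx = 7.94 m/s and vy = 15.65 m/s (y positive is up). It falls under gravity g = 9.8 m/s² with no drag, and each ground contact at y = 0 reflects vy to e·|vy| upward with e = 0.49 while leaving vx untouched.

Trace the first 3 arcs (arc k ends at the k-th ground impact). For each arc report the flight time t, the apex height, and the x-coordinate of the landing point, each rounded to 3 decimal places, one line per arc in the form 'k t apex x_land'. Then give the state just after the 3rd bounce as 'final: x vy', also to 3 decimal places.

Arc 1: start y=14.500, vy=15.650 → t=3.944, apex=26.996, x_land=31.317, impact vy=-23.003
  bounce: vy ← 0.49·23.003 = 11.271
Arc 2: start y=0.000, vy=11.271 → t=2.300, apex=6.482, x_land=49.581, impact vy=-11.271
  bounce: vy ← 0.49·11.271 = 5.523
Arc 3: start y=0.000, vy=5.523 → t=1.127, apex=1.556, x_land=58.530, impact vy=-5.523
  bounce: vy ← 0.49·5.523 = 2.706

1 3.944 26.996 31.317
2 2.300 6.482 49.581
3 1.127 1.556 58.530
final: 58.530 2.706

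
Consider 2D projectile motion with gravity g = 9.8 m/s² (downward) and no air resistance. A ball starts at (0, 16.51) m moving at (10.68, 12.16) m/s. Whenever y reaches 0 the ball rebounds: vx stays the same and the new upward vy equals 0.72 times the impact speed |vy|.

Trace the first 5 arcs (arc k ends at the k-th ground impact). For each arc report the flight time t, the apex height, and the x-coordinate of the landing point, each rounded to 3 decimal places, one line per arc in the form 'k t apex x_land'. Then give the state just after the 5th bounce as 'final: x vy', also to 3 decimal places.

1 3.456 24.054 36.915
2 3.191 12.470 70.989
3 2.297 6.464 95.523
4 1.654 3.351 113.187
5 1.191 1.737 125.906
final: 125.906 4.201

Arc 1: start y=16.510, vy=12.160 → t=3.456, apex=24.054, x_land=36.915, impact vy=-21.713
  bounce: vy ← 0.72·21.713 = 15.633
Arc 2: start y=0.000, vy=15.633 → t=3.191, apex=12.470, x_land=70.989, impact vy=-15.633
  bounce: vy ← 0.72·15.633 = 11.256
Arc 3: start y=0.000, vy=11.256 → t=2.297, apex=6.464, x_land=95.523, impact vy=-11.256
  bounce: vy ← 0.72·11.256 = 8.104
Arc 4: start y=0.000, vy=8.104 → t=1.654, apex=3.351, x_land=113.187, impact vy=-8.104
  bounce: vy ← 0.72·8.104 = 5.835
Arc 5: start y=0.000, vy=5.835 → t=1.191, apex=1.737, x_land=125.906, impact vy=-5.835
  bounce: vy ← 0.72·5.835 = 4.201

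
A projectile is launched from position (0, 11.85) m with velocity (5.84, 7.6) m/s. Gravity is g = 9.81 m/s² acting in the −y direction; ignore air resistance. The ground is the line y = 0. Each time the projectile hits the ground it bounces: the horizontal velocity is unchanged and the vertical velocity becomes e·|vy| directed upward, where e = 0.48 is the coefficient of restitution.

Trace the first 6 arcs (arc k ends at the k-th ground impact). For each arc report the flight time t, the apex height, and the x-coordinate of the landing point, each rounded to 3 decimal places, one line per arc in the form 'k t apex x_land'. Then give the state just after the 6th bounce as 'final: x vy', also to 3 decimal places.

Arc 1: start y=11.850, vy=7.600 → t=2.511, apex=14.794, x_land=14.667, impact vy=-17.037
  bounce: vy ← 0.48·17.037 = 8.178
Arc 2: start y=0.000, vy=8.178 → t=1.667, apex=3.409, x_land=24.403, impact vy=-8.178
  bounce: vy ← 0.48·8.178 = 3.925
Arc 3: start y=0.000, vy=3.925 → t=0.800, apex=0.785, x_land=29.077, impact vy=-3.925
  bounce: vy ← 0.48·3.925 = 1.884
Arc 4: start y=0.000, vy=1.884 → t=0.384, apex=0.181, x_land=31.320, impact vy=-1.884
  bounce: vy ← 0.48·1.884 = 0.904
Arc 5: start y=0.000, vy=0.904 → t=0.184, apex=0.042, x_land=32.397, impact vy=-0.904
  bounce: vy ← 0.48·0.904 = 0.434
Arc 6: start y=0.000, vy=0.434 → t=0.089, apex=0.010, x_land=32.914, impact vy=-0.434
  bounce: vy ← 0.48·0.434 = 0.208

1 2.511 14.794 14.667
2 1.667 3.409 24.403
3 0.800 0.785 29.077
4 0.384 0.181 31.320
5 0.184 0.042 32.397
6 0.089 0.010 32.914
final: 32.914 0.208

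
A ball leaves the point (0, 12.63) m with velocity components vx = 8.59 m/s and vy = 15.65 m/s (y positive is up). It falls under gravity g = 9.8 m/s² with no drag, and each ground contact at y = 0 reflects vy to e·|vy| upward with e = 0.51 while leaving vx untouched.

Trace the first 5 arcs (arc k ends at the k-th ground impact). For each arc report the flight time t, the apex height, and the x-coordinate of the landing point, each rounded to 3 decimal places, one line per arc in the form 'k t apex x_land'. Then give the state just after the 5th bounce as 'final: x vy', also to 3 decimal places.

1 3.861 25.126 33.169
2 2.310 6.535 53.010
3 1.178 1.700 63.129
4 0.601 0.442 68.289
5 0.306 0.115 70.921
final: 70.921 0.766

Arc 1: start y=12.630, vy=15.650 → t=3.861, apex=25.126, x_land=33.169, impact vy=-22.192
  bounce: vy ← 0.51·22.192 = 11.318
Arc 2: start y=0.000, vy=11.318 → t=2.310, apex=6.535, x_land=53.010, impact vy=-11.318
  bounce: vy ← 0.51·11.318 = 5.772
Arc 3: start y=0.000, vy=5.772 → t=1.178, apex=1.700, x_land=63.129, impact vy=-5.772
  bounce: vy ← 0.51·5.772 = 2.944
Arc 4: start y=0.000, vy=2.944 → t=0.601, apex=0.442, x_land=68.289, impact vy=-2.944
  bounce: vy ← 0.51·2.944 = 1.501
Arc 5: start y=0.000, vy=1.501 → t=0.306, apex=0.115, x_land=70.921, impact vy=-1.501
  bounce: vy ← 0.51·1.501 = 0.766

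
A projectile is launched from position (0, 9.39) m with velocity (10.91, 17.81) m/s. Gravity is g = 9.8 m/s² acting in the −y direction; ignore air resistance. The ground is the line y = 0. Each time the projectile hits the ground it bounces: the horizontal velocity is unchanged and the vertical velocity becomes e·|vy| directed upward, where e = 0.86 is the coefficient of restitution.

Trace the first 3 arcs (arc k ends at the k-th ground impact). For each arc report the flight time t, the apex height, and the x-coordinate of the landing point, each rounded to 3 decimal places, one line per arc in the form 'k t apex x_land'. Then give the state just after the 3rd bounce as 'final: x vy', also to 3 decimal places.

1 4.102 25.573 44.751
2 3.929 18.914 87.621
3 3.379 13.989 124.489
final: 124.489 14.240

Arc 1: start y=9.390, vy=17.810 → t=4.102, apex=25.573, x_land=44.751, impact vy=-22.388
  bounce: vy ← 0.86·22.388 = 19.254
Arc 2: start y=0.000, vy=19.254 → t=3.929, apex=18.914, x_land=87.621, impact vy=-19.254
  bounce: vy ← 0.86·19.254 = 16.558
Arc 3: start y=0.000, vy=16.558 → t=3.379, apex=13.989, x_land=124.489, impact vy=-16.558
  bounce: vy ← 0.86·16.558 = 14.240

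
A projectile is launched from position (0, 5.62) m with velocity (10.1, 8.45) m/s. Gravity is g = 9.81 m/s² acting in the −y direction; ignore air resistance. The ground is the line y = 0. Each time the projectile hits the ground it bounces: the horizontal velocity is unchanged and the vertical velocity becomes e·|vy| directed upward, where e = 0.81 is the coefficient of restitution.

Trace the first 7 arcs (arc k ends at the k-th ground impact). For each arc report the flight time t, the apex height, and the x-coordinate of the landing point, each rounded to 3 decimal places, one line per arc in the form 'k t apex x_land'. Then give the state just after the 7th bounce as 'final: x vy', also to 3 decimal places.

1 2.235 9.259 22.577
2 2.226 6.075 45.057
3 1.803 3.986 63.266
4 1.460 2.615 78.016
5 1.183 1.716 89.963
6 0.958 1.126 99.640
7 0.776 0.739 107.478
final: 107.478 3.083

Arc 1: start y=5.620, vy=8.450 → t=2.235, apex=9.259, x_land=22.577, impact vy=-13.478
  bounce: vy ← 0.81·13.478 = 10.917
Arc 2: start y=0.000, vy=10.917 → t=2.226, apex=6.075, x_land=45.057, impact vy=-10.917
  bounce: vy ← 0.81·10.917 = 8.843
Arc 3: start y=0.000, vy=8.843 → t=1.803, apex=3.986, x_land=63.266, impact vy=-8.843
  bounce: vy ← 0.81·8.843 = 7.163
Arc 4: start y=0.000, vy=7.163 → t=1.460, apex=2.615, x_land=78.016, impact vy=-7.163
  bounce: vy ← 0.81·7.163 = 5.802
Arc 5: start y=0.000, vy=5.802 → t=1.183, apex=1.716, x_land=89.963, impact vy=-5.802
  bounce: vy ← 0.81·5.802 = 4.700
Arc 6: start y=0.000, vy=4.700 → t=0.958, apex=1.126, x_land=99.640, impact vy=-4.700
  bounce: vy ← 0.81·4.700 = 3.807
Arc 7: start y=0.000, vy=3.807 → t=0.776, apex=0.739, x_land=107.478, impact vy=-3.807
  bounce: vy ← 0.81·3.807 = 3.083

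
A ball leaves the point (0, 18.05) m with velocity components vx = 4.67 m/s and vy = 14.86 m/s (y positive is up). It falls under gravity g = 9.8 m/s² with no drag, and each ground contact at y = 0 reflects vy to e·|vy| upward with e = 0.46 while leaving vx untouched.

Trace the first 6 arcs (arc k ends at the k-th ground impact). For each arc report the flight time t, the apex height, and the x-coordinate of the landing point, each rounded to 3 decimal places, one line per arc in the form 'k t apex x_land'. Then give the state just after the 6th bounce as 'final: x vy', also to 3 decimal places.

1 3.962 29.316 18.504
2 2.250 6.203 29.013
3 1.035 1.313 33.847
4 0.476 0.278 36.071
5 0.219 0.059 37.094
6 0.101 0.012 37.564
final: 37.564 0.227

Arc 1: start y=18.050, vy=14.860 → t=3.962, apex=29.316, x_land=18.504, impact vy=-23.971
  bounce: vy ← 0.46·23.971 = 11.027
Arc 2: start y=0.000, vy=11.027 → t=2.250, apex=6.203, x_land=29.013, impact vy=-11.027
  bounce: vy ← 0.46·11.027 = 5.072
Arc 3: start y=0.000, vy=5.072 → t=1.035, apex=1.313, x_land=33.847, impact vy=-5.072
  bounce: vy ← 0.46·5.072 = 2.333
Arc 4: start y=0.000, vy=2.333 → t=0.476, apex=0.278, x_land=36.071, impact vy=-2.333
  bounce: vy ← 0.46·2.333 = 1.073
Arc 5: start y=0.000, vy=1.073 → t=0.219, apex=0.059, x_land=37.094, impact vy=-1.073
  bounce: vy ← 0.46·1.073 = 0.494
Arc 6: start y=0.000, vy=0.494 → t=0.101, apex=0.012, x_land=37.564, impact vy=-0.494
  bounce: vy ← 0.46·0.494 = 0.227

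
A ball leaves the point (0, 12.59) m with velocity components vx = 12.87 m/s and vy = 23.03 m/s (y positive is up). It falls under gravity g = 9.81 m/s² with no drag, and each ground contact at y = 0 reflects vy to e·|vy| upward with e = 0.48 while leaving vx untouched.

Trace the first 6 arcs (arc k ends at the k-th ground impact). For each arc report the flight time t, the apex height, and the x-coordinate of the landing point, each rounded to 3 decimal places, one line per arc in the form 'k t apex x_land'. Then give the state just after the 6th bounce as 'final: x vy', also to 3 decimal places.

1 5.190 39.623 66.793
2 2.728 9.129 101.908
3 1.310 2.103 118.764
4 0.629 0.485 126.855
5 0.302 0.112 130.738
6 0.145 0.026 132.602
final: 132.602 0.341

Arc 1: start y=12.590, vy=23.030 → t=5.190, apex=39.623, x_land=66.793, impact vy=-27.882
  bounce: vy ← 0.48·27.882 = 13.383
Arc 2: start y=0.000, vy=13.383 → t=2.728, apex=9.129, x_land=101.908, impact vy=-13.383
  bounce: vy ← 0.48·13.383 = 6.424
Arc 3: start y=0.000, vy=6.424 → t=1.310, apex=2.103, x_land=118.764, impact vy=-6.424
  bounce: vy ← 0.48·6.424 = 3.084
Arc 4: start y=0.000, vy=3.084 → t=0.629, apex=0.485, x_land=126.855, impact vy=-3.084
  bounce: vy ← 0.48·3.084 = 1.480
Arc 5: start y=0.000, vy=1.480 → t=0.302, apex=0.112, x_land=130.738, impact vy=-1.480
  bounce: vy ← 0.48·1.480 = 0.710
Arc 6: start y=0.000, vy=0.710 → t=0.145, apex=0.026, x_land=132.602, impact vy=-0.710
  bounce: vy ← 0.48·0.710 = 0.341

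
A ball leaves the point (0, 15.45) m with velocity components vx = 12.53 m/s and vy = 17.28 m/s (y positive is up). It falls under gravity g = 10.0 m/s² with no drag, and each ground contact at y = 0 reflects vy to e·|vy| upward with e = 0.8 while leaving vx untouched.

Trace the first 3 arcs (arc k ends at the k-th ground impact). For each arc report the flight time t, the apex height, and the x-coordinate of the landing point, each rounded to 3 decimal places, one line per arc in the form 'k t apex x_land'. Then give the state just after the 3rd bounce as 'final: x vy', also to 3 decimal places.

Arc 1: start y=15.450, vy=17.280 → t=4.193, apex=30.380, x_land=52.538, impact vy=-24.650
  bounce: vy ← 0.8·24.650 = 19.720
Arc 2: start y=0.000, vy=19.720 → t=3.944, apex=19.443, x_land=101.955, impact vy=-19.720
  bounce: vy ← 0.8·19.720 = 15.776
Arc 3: start y=0.000, vy=15.776 → t=3.155, apex=12.444, x_land=141.489, impact vy=-15.776
  bounce: vy ← 0.8·15.776 = 12.621

1 4.193 30.380 52.538
2 3.944 19.443 101.955
3 3.155 12.444 141.489
final: 141.489 12.621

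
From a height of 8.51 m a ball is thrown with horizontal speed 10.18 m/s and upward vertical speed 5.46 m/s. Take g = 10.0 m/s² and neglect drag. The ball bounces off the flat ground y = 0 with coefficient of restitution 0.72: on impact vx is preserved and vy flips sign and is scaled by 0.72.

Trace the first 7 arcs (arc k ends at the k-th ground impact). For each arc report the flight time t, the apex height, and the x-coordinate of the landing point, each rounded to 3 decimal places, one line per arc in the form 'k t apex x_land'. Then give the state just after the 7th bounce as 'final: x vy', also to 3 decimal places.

1 1.960 10.001 19.955
2 2.037 5.184 40.687
3 1.466 2.688 55.614
4 1.056 1.393 66.362
5 0.760 0.722 74.100
6 0.547 0.374 79.671
7 0.394 0.194 83.683
final: 83.683 1.419

Arc 1: start y=8.510, vy=5.460 → t=1.960, apex=10.001, x_land=19.955, impact vy=-14.143
  bounce: vy ← 0.72·14.143 = 10.183
Arc 2: start y=0.000, vy=10.183 → t=2.037, apex=5.184, x_land=40.687, impact vy=-10.183
  bounce: vy ← 0.72·10.183 = 7.331
Arc 3: start y=0.000, vy=7.331 → t=1.466, apex=2.688, x_land=55.614, impact vy=-7.331
  bounce: vy ← 0.72·7.331 = 5.279
Arc 4: start y=0.000, vy=5.279 → t=1.056, apex=1.393, x_land=66.362, impact vy=-5.279
  bounce: vy ← 0.72·5.279 = 3.801
Arc 5: start y=0.000, vy=3.801 → t=0.760, apex=0.722, x_land=74.100, impact vy=-3.801
  bounce: vy ← 0.72·3.801 = 2.736
Arc 6: start y=0.000, vy=2.736 → t=0.547, apex=0.374, x_land=79.671, impact vy=-2.736
  bounce: vy ← 0.72·2.736 = 1.970
Arc 7: start y=0.000, vy=1.970 → t=0.394, apex=0.194, x_land=83.683, impact vy=-1.970
  bounce: vy ← 0.72·1.970 = 1.419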